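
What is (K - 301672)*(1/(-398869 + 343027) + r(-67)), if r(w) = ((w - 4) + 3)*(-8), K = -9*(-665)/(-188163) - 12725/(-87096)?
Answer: -135668650605510076061/826695896688 ≈ -1.6411e+8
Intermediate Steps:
K = 69374245/606972024 (K = 5985*(-1/188163) - 12725*(-1/87096) = -665/20907 + 12725/87096 = 69374245/606972024 ≈ 0.11430)
r(w) = 8 - 8*w (r(w) = ((-4 + w) + 3)*(-8) = (-1 + w)*(-8) = 8 - 8*w)
(K - 301672)*(1/(-398869 + 343027) + r(-67)) = (69374245/606972024 - 301672)*(1/(-398869 + 343027) + (8 - 8*(-67))) = -183106395049883*(1/(-55842) + (8 + 536))/606972024 = -183106395049883*(-1/55842 + 544)/606972024 = -183106395049883/606972024*30378047/55842 = -135668650605510076061/826695896688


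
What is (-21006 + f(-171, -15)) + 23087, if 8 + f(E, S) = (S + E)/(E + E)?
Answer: 118192/57 ≈ 2073.5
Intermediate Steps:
f(E, S) = -8 + (E + S)/(2*E) (f(E, S) = -8 + (S + E)/(E + E) = -8 + (E + S)/((2*E)) = -8 + (E + S)*(1/(2*E)) = -8 + (E + S)/(2*E))
(-21006 + f(-171, -15)) + 23087 = (-21006 + (1/2)*(-15 - 15*(-171))/(-171)) + 23087 = (-21006 + (1/2)*(-1/171)*(-15 + 2565)) + 23087 = (-21006 + (1/2)*(-1/171)*2550) + 23087 = (-21006 - 425/57) + 23087 = -1197767/57 + 23087 = 118192/57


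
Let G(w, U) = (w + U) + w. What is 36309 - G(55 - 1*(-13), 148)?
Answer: 36025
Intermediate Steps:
G(w, U) = U + 2*w (G(w, U) = (U + w) + w = U + 2*w)
36309 - G(55 - 1*(-13), 148) = 36309 - (148 + 2*(55 - 1*(-13))) = 36309 - (148 + 2*(55 + 13)) = 36309 - (148 + 2*68) = 36309 - (148 + 136) = 36309 - 1*284 = 36309 - 284 = 36025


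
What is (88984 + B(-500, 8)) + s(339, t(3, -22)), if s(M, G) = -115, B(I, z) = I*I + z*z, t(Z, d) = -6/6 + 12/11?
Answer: 338933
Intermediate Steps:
t(Z, d) = 1/11 (t(Z, d) = -6*1/6 + 12*(1/11) = -1 + 12/11 = 1/11)
B(I, z) = I**2 + z**2
(88984 + B(-500, 8)) + s(339, t(3, -22)) = (88984 + ((-500)**2 + 8**2)) - 115 = (88984 + (250000 + 64)) - 115 = (88984 + 250064) - 115 = 339048 - 115 = 338933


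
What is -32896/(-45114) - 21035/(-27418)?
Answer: 925457759/618467826 ≈ 1.4964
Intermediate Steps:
-32896/(-45114) - 21035/(-27418) = -32896*(-1/45114) - 21035*(-1/27418) = 16448/22557 + 21035/27418 = 925457759/618467826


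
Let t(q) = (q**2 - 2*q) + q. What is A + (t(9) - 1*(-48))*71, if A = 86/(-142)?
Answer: 604877/71 ≈ 8519.4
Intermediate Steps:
t(q) = q**2 - q
A = -43/71 (A = 86*(-1/142) = -43/71 ≈ -0.60563)
A + (t(9) - 1*(-48))*71 = -43/71 + (9*(-1 + 9) - 1*(-48))*71 = -43/71 + (9*8 + 48)*71 = -43/71 + (72 + 48)*71 = -43/71 + 120*71 = -43/71 + 8520 = 604877/71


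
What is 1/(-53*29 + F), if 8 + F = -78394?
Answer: -1/79939 ≈ -1.2510e-5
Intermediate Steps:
F = -78402 (F = -8 - 78394 = -78402)
1/(-53*29 + F) = 1/(-53*29 - 78402) = 1/(-1537 - 78402) = 1/(-79939) = -1/79939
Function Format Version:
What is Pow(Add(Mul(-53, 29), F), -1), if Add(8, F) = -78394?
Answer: Rational(-1, 79939) ≈ -1.2510e-5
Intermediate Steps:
F = -78402 (F = Add(-8, -78394) = -78402)
Pow(Add(Mul(-53, 29), F), -1) = Pow(Add(Mul(-53, 29), -78402), -1) = Pow(Add(-1537, -78402), -1) = Pow(-79939, -1) = Rational(-1, 79939)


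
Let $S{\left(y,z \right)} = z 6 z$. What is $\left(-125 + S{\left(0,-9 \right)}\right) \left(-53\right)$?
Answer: $-19133$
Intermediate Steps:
$S{\left(y,z \right)} = 6 z^{2}$ ($S{\left(y,z \right)} = 6 z z = 6 z^{2}$)
$\left(-125 + S{\left(0,-9 \right)}\right) \left(-53\right) = \left(-125 + 6 \left(-9\right)^{2}\right) \left(-53\right) = \left(-125 + 6 \cdot 81\right) \left(-53\right) = \left(-125 + 486\right) \left(-53\right) = 361 \left(-53\right) = -19133$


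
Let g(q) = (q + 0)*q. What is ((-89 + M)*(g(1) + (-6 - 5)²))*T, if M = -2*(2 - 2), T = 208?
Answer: -2258464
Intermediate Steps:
g(q) = q² (g(q) = q*q = q²)
M = 0 (M = -2*0 = 0)
((-89 + M)*(g(1) + (-6 - 5)²))*T = ((-89 + 0)*(1² + (-6 - 5)²))*208 = -89*(1 + (-11)²)*208 = -89*(1 + 121)*208 = -89*122*208 = -10858*208 = -2258464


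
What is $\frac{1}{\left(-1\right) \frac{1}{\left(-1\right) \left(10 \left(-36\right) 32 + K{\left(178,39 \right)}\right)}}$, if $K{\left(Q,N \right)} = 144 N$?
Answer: $-5904$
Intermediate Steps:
$\frac{1}{\left(-1\right) \frac{1}{\left(-1\right) \left(10 \left(-36\right) 32 + K{\left(178,39 \right)}\right)}} = \frac{1}{\left(-1\right) \frac{1}{\left(-1\right) \left(10 \left(-36\right) 32 + 144 \cdot 39\right)}} = \frac{1}{\left(-1\right) \frac{1}{\left(-1\right) \left(\left(-360\right) 32 + 5616\right)}} = \frac{1}{\left(-1\right) \frac{1}{\left(-1\right) \left(-11520 + 5616\right)}} = \frac{1}{\left(-1\right) \frac{1}{\left(-1\right) \left(-5904\right)}} = \frac{1}{\left(-1\right) \frac{1}{5904}} = \frac{1}{- \frac{1}{5904}} = -5904$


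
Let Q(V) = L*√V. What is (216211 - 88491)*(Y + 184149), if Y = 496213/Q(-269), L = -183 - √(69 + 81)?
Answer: 23519510280 - 316881621800*I*√1614/8968191 + 3865955785960*I*√269/2989397 ≈ 2.3519e+10 + 1.9791e+7*I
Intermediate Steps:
L = -183 - 5*√6 (L = -183 - √150 = -183 - 5*√6 ≈ -195.25)
Q(V) = √V*(-183 - 5*√6) (Q(V) = (-183 - 5*√6)*√V = √V*(-183 - 5*√6))
Y = -496213*I*√269/(269*(-183 - 5*√6)) (Y = 496213/((√(-269)*(-183 - 5*√6))) = 496213/(((I*√269)*(-183 - 5*√6))) = 496213/((I*√269*(-183 - 5*√6))) = 496213*(-I*√269/(269*(-183 - 5*√6))) = -496213*I*√269/(269*(-183 - 5*√6)) ≈ 154.96*I)
(216211 - 88491)*(Y + 184149) = (216211 - 88491)*((-2481065*I*√1614/8968191 + 30268993*I*√269/2989397) + 184149) = 127720*(184149 - 2481065*I*√1614/8968191 + 30268993*I*√269/2989397) = 23519510280 - 316881621800*I*√1614/8968191 + 3865955785960*I*√269/2989397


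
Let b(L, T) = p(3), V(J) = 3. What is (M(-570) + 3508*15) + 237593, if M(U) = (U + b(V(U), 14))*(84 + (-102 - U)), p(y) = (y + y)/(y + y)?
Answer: -23875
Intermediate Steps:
p(y) = 1 (p(y) = (2*y)/((2*y)) = (2*y)*(1/(2*y)) = 1)
b(L, T) = 1
M(U) = (1 + U)*(-18 - U) (M(U) = (U + 1)*(84 + (-102 - U)) = (1 + U)*(-18 - U))
(M(-570) + 3508*15) + 237593 = ((-18 - 1*(-570)**2 - 19*(-570)) + 3508*15) + 237593 = ((-18 - 1*324900 + 10830) + 52620) + 237593 = ((-18 - 324900 + 10830) + 52620) + 237593 = (-314088 + 52620) + 237593 = -261468 + 237593 = -23875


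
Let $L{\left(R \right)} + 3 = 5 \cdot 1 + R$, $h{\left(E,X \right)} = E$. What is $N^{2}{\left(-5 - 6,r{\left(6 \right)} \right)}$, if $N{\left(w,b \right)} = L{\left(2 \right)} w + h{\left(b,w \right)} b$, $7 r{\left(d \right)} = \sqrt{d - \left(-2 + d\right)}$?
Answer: $\frac{4639716}{2401} \approx 1932.4$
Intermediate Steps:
$L{\left(R \right)} = 2 + R$ ($L{\left(R \right)} = -3 + \left(5 \cdot 1 + R\right) = -3 + \left(5 + R\right) = 2 + R$)
$r{\left(d \right)} = \frac{\sqrt{2}}{7}$ ($r{\left(d \right)} = \frac{\sqrt{d - \left(-2 + d\right)}}{7} = \frac{\sqrt{2}}{7}$)
$N{\left(w,b \right)} = b^{2} + 4 w$ ($N{\left(w,b \right)} = \left(2 + 2\right) w + b b = 4 w + b^{2} = b^{2} + 4 w$)
$N^{2}{\left(-5 - 6,r{\left(6 \right)} \right)} = \left(\left(\frac{\sqrt{2}}{7}\right)^{2} + 4 \left(-5 - 6\right)\right)^{2} = \left(\frac{2}{49} + 4 \left(-5 - 6\right)\right)^{2} = \left(\frac{2}{49} + 4 \left(-11\right)\right)^{2} = \left(\frac{2}{49} - 44\right)^{2} = \left(- \frac{2154}{49}\right)^{2} = \frac{4639716}{2401}$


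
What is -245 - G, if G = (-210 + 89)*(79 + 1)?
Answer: 9435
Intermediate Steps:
G = -9680 (G = -121*80 = -9680)
-245 - G = -245 - 1*(-9680) = -245 + 9680 = 9435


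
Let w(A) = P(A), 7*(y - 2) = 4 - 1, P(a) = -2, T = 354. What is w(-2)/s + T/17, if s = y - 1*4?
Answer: 4132/187 ≈ 22.096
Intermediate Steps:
y = 17/7 (y = 2 + (4 - 1)/7 = 2 + (⅐)*3 = 2 + 3/7 = 17/7 ≈ 2.4286)
w(A) = -2
s = -11/7 (s = 17/7 - 1*4 = 17/7 - 4 = -11/7 ≈ -1.5714)
w(-2)/s + T/17 = -2/(-11/7) + 354/17 = -2*(-7/11) + 354*(1/17) = 14/11 + 354/17 = 4132/187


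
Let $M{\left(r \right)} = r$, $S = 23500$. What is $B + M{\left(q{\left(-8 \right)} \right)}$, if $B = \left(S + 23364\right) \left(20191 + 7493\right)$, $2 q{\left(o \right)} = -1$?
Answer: $\frac{2594765951}{2} \approx 1.2974 \cdot 10^{9}$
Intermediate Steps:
$q{\left(o \right)} = - \frac{1}{2}$ ($q{\left(o \right)} = \frac{1}{2} \left(-1\right) = - \frac{1}{2}$)
$B = 1297382976$ ($B = \left(23500 + 23364\right) \left(20191 + 7493\right) = 46864 \cdot 27684 = 1297382976$)
$B + M{\left(q{\left(-8 \right)} \right)} = 1297382976 - \frac{1}{2} = \frac{2594765951}{2}$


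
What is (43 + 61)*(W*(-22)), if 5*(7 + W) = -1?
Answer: 82368/5 ≈ 16474.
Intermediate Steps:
W = -36/5 (W = -7 + (1/5)*(-1) = -7 - 1/5 = -36/5 ≈ -7.2000)
(43 + 61)*(W*(-22)) = (43 + 61)*(-36/5*(-22)) = 104*(792/5) = 82368/5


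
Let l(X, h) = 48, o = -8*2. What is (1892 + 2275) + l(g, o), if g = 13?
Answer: 4215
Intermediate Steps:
o = -16
(1892 + 2275) + l(g, o) = (1892 + 2275) + 48 = 4167 + 48 = 4215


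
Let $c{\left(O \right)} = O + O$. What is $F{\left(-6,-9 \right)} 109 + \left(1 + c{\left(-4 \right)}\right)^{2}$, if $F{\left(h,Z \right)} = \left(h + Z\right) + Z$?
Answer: $-2567$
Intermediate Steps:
$c{\left(O \right)} = 2 O$
$F{\left(h,Z \right)} = h + 2 Z$ ($F{\left(h,Z \right)} = \left(Z + h\right) + Z = h + 2 Z$)
$F{\left(-6,-9 \right)} 109 + \left(1 + c{\left(-4 \right)}\right)^{2} = \left(-6 + 2 \left(-9\right)\right) 109 + \left(1 + 2 \left(-4\right)\right)^{2} = \left(-6 - 18\right) 109 + \left(1 - 8\right)^{2} = \left(-24\right) 109 + \left(-7\right)^{2} = -2616 + 49 = -2567$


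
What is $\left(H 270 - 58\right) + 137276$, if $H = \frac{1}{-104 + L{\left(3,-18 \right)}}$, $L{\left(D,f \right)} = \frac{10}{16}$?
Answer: $\frac{113477126}{827} \approx 1.3722 \cdot 10^{5}$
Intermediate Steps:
$L{\left(D,f \right)} = \frac{5}{8}$ ($L{\left(D,f \right)} = 10 \cdot \frac{1}{16} = \frac{5}{8}$)
$H = - \frac{8}{827}$ ($H = \frac{1}{-104 + \frac{5}{8}} = \frac{1}{- \frac{827}{8}} = - \frac{8}{827} \approx -0.0096735$)
$\left(H 270 - 58\right) + 137276 = \left(\left(- \frac{8}{827}\right) 270 - 58\right) + 137276 = \left(- \frac{2160}{827} - 58\right) + 137276 = - \frac{50126}{827} + 137276 = \frac{113477126}{827}$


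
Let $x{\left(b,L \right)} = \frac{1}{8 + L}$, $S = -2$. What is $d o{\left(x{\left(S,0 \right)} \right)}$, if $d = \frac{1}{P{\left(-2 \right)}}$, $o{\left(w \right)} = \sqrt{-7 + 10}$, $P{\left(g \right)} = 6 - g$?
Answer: $\frac{\sqrt{3}}{8} \approx 0.21651$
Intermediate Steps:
$o{\left(w \right)} = \sqrt{3}$
$d = \frac{1}{8}$ ($d = \frac{1}{6 - -2} = \frac{1}{6 + 2} = \frac{1}{8} \approx 0.125$)
$d o{\left(x{\left(S,0 \right)} \right)} = \frac{\sqrt{3}}{8}$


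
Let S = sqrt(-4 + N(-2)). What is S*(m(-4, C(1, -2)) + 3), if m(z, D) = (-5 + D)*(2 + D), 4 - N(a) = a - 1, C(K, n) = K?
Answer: -9*sqrt(3) ≈ -15.588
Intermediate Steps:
N(a) = 5 - a (N(a) = 4 - (a - 1) = 4 - (-1 + a) = 4 + (1 - a) = 5 - a)
S = sqrt(3) (S = sqrt(-4 + (5 - 1*(-2))) = sqrt(-4 + (5 + 2)) = sqrt(-4 + 7) = sqrt(3) ≈ 1.7320)
S*(m(-4, C(1, -2)) + 3) = sqrt(3)*((-10 + 1**2 - 3*1) + 3) = sqrt(3)*((-10 + 1 - 3) + 3) = sqrt(3)*(-12 + 3) = sqrt(3)*(-9) = -9*sqrt(3)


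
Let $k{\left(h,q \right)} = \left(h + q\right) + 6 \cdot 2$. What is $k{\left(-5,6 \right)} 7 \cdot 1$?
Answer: $91$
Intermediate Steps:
$k{\left(h,q \right)} = 12 + h + q$ ($k{\left(h,q \right)} = \left(h + q\right) + 12 = 12 + h + q$)
$k{\left(-5,6 \right)} 7 \cdot 1 = \left(12 - 5 + 6\right) 7 \cdot 1 = 13 \cdot 7 \cdot 1 = 91 \cdot 1 = 91$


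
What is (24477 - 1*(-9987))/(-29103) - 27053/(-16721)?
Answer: 70350305/162210421 ≈ 0.43370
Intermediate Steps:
(24477 - 1*(-9987))/(-29103) - 27053/(-16721) = (24477 + 9987)*(-1/29103) - 27053*(-1/16721) = 34464*(-1/29103) + 27053/16721 = -11488/9701 + 27053/16721 = 70350305/162210421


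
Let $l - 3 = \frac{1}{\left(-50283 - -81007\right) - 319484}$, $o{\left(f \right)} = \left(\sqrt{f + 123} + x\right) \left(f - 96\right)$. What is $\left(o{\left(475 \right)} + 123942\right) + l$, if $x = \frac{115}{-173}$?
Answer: $\frac{6179146363827}{49955480} + 379 \sqrt{598} \approx 1.3296 \cdot 10^{5}$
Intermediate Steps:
$x = - \frac{115}{173}$ ($x = 115 \left(- \frac{1}{173}\right) = - \frac{115}{173} \approx -0.66474$)
$o{\left(f \right)} = \left(-96 + f\right) \left(- \frac{115}{173} + \sqrt{123 + f}\right)$ ($o{\left(f \right)} = \left(\sqrt{f + 123} - \frac{115}{173}\right) \left(f - 96\right) = \left(\sqrt{123 + f} - \frac{115}{173}\right) \left(-96 + f\right) = \left(- \frac{115}{173} + \sqrt{123 + f}\right) \left(-96 + f\right) = \left(-96 + f\right) \left(- \frac{115}{173} + \sqrt{123 + f}\right)$)
$l = \frac{866279}{288760}$ ($l = 3 + \frac{1}{\left(-50283 - -81007\right) - 319484} = 3 + \frac{1}{\left(-50283 + 81007\right) - 319484} = 3 + \frac{1}{30724 - 319484} = 3 + \frac{1}{-288760} = 3 - \frac{1}{288760} = \frac{866279}{288760} \approx 3.0$)
$\left(o{\left(475 \right)} + 123942\right) + l = \left(\left(\frac{11040}{173} - 96 \sqrt{123 + 475} - \frac{54625}{173} + 475 \sqrt{123 + 475}\right) + 123942\right) + \frac{866279}{288760} = \left(\left(\frac{11040}{173} - 96 \sqrt{598} - \frac{54625}{173} + 475 \sqrt{598}\right) + 123942\right) + \frac{866279}{288760} = \left(\left(- \frac{43585}{173} + 379 \sqrt{598}\right) + 123942\right) + \frac{866279}{288760} = \left(\frac{21398381}{173} + 379 \sqrt{598}\right) + \frac{866279}{288760} = \frac{6179146363827}{49955480} + 379 \sqrt{598}$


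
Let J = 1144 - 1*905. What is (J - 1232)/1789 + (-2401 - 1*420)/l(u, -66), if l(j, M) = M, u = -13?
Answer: 4981231/118074 ≈ 42.187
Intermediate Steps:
J = 239 (J = 1144 - 905 = 239)
(J - 1232)/1789 + (-2401 - 1*420)/l(u, -66) = (239 - 1232)/1789 + (-2401 - 1*420)/(-66) = -993*1/1789 + (-2401 - 420)*(-1/66) = -993/1789 - 2821*(-1/66) = -993/1789 + 2821/66 = 4981231/118074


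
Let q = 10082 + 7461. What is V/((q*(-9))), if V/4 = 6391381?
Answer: -25565524/157887 ≈ -161.92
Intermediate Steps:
V = 25565524 (V = 4*6391381 = 25565524)
q = 17543
V/((q*(-9))) = 25565524/((17543*(-9))) = 25565524/(-157887) = 25565524*(-1/157887) = -25565524/157887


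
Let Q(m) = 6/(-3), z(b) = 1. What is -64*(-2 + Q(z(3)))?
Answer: 256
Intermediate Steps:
Q(m) = -2 (Q(m) = 6*(-⅓) = -2)
-64*(-2 + Q(z(3))) = -64*(-2 - 2) = -64*(-4) = 256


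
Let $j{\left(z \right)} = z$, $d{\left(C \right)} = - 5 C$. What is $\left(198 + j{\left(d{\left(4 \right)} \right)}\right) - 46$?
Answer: $132$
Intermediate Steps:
$\left(198 + j{\left(d{\left(4 \right)} \right)}\right) - 46 = \left(198 - 20\right) - 46 = 178 - 46 = 132$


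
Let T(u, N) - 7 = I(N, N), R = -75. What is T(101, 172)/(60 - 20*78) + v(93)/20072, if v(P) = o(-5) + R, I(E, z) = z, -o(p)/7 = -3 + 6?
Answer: -467111/3763500 ≈ -0.12412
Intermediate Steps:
o(p) = -21 (o(p) = -7*(-3 + 6) = -7*3 = -21)
T(u, N) = 7 + N
v(P) = -96 (v(P) = -21 - 75 = -96)
T(101, 172)/(60 - 20*78) + v(93)/20072 = (7 + 172)/(60 - 20*78) - 96/20072 = 179/(60 - 1560) - 96*1/20072 = 179/(-1500) - 12/2509 = 179*(-1/1500) - 12/2509 = -179/1500 - 12/2509 = -467111/3763500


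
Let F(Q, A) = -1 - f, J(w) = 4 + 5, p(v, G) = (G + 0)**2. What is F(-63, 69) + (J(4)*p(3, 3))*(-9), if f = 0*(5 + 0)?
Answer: -730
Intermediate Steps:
p(v, G) = G**2
J(w) = 9
f = 0 (f = 0*5 = 0)
F(Q, A) = -1 (F(Q, A) = -1 - 1*0 = -1 + 0 = -1)
F(-63, 69) + (J(4)*p(3, 3))*(-9) = -1 + (9*3**2)*(-9) = -1 + (9*9)*(-9) = -1 + 81*(-9) = -1 - 729 = -730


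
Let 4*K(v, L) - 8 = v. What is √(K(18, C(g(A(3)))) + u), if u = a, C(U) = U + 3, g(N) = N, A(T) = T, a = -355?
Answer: I*√1394/2 ≈ 18.668*I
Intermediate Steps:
C(U) = 3 + U
u = -355
K(v, L) = 2 + v/4
√(K(18, C(g(A(3)))) + u) = √((2 + (¼)*18) - 355) = √((2 + 9/2) - 355) = √(13/2 - 355) = √(-697/2) = I*√1394/2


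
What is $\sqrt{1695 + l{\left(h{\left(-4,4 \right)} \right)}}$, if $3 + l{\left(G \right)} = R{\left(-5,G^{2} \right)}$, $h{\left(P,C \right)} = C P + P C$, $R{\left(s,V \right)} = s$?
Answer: $\sqrt{1687} \approx 41.073$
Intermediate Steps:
$h{\left(P,C \right)} = 2 C P$ ($h{\left(P,C \right)} = C P + C P = 2 C P$)
$l{\left(G \right)} = -8$ ($l{\left(G \right)} = -3 - 5 = -8$)
$\sqrt{1695 + l{\left(h{\left(-4,4 \right)} \right)}} = \sqrt{1695 - 8} = \sqrt{1687}$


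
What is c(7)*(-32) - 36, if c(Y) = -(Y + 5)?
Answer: 348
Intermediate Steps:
c(Y) = -5 - Y (c(Y) = -(5 + Y) = -5 - Y)
c(7)*(-32) - 36 = (-5 - 1*7)*(-32) - 36 = (-5 - 7)*(-32) - 36 = -12*(-32) - 36 = 384 - 36 = 348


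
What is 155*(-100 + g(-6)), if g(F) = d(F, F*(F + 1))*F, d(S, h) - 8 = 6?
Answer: -28520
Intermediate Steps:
d(S, h) = 14 (d(S, h) = 8 + 6 = 14)
g(F) = 14*F
155*(-100 + g(-6)) = 155*(-100 + 14*(-6)) = 155*(-100 - 84) = 155*(-184) = -28520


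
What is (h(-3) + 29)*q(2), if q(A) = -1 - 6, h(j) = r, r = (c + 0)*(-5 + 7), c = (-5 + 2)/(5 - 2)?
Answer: -189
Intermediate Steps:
c = -1 (c = -3/3 = -3*⅓ = -1)
r = -2 (r = (-1 + 0)*(-5 + 7) = -1*2 = -2)
h(j) = -2
q(A) = -7
(h(-3) + 29)*q(2) = (-2 + 29)*(-7) = 27*(-7) = -189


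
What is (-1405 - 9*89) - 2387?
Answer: -4593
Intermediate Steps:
(-1405 - 9*89) - 2387 = (-1405 - 801) - 2387 = -2206 - 2387 = -4593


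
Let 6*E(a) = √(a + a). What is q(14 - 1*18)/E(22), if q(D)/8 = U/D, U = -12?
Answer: 72*√11/11 ≈ 21.709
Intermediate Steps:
q(D) = -96/D (q(D) = 8*(-12/D) = -96/D)
E(a) = √2*√a/6 (E(a) = √(a + a)/6 = √(2*a)/6 = (√2*√a)/6 = √2*√a/6)
q(14 - 1*18)/E(22) = (-96/(14 - 1*18))/((√2*√22/6)) = (-96/(14 - 18))/((√11/3)) = (-96/(-4))*(3*√11/11) = (-96*(-¼))*(3*√11/11) = 24*(3*√11/11) = 72*√11/11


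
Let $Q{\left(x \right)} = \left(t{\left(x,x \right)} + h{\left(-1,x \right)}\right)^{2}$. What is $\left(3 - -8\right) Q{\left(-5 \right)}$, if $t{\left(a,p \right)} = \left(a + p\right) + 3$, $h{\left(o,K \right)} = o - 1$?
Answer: $891$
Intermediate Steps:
$h{\left(o,K \right)} = -1 + o$
$t{\left(a,p \right)} = 3 + a + p$
$Q{\left(x \right)} = \left(1 + 2 x\right)^{2}$ ($Q{\left(x \right)} = \left(\left(3 + x + x\right) - 2\right)^{2} = \left(\left(3 + 2 x\right) - 2\right)^{2} = \left(1 + 2 x\right)^{2}$)
$\left(3 - -8\right) Q{\left(-5 \right)} = \left(3 - -8\right) \left(1 + 2 \left(-5\right)\right)^{2} = \left(3 + 8\right) \left(1 - 10\right)^{2} = 11 \left(-9\right)^{2} = 11 \cdot 81 = 891$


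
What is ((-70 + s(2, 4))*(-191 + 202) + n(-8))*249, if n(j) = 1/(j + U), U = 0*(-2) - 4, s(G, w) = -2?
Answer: -788915/4 ≈ -1.9723e+5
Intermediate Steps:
U = -4 (U = 0 - 4 = -4)
n(j) = 1/(-4 + j) (n(j) = 1/(j - 4) = 1/(-4 + j))
((-70 + s(2, 4))*(-191 + 202) + n(-8))*249 = ((-70 - 2)*(-191 + 202) + 1/(-4 - 8))*249 = (-72*11 + 1/(-12))*249 = (-792 - 1/12)*249 = -9505/12*249 = -788915/4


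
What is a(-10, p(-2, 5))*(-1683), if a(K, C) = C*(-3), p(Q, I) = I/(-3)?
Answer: -8415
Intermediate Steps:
p(Q, I) = -I/3 (p(Q, I) = I*(-⅓) = -I/3)
a(K, C) = -3*C
a(-10, p(-2, 5))*(-1683) = -(-1)*5*(-1683) = -3*(-5/3)*(-1683) = 5*(-1683) = -8415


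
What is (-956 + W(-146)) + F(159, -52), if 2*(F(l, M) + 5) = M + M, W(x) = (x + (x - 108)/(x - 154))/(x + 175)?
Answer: -4428323/4350 ≈ -1018.0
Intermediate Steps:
W(x) = (x + (-108 + x)/(-154 + x))/(175 + x)
F(l, M) = -5 + M (F(l, M) = -5 + (M + M)/2 = -5 + (2*M)/2 = -5 + M)
(-956 + W(-146)) + F(159, -52) = (-956 + (-108 + (-146)² - 153*(-146))/(-26950 + (-146)² + 21*(-146))) + (-5 - 52) = (-956 + (-108 + 21316 + 22338)/(-26950 + 21316 - 3066)) - 57 = (-956 + 43546/(-8700)) - 57 = (-956 - 1/8700*43546) - 57 = (-956 - 21773/4350) - 57 = -4180373/4350 - 57 = -4428323/4350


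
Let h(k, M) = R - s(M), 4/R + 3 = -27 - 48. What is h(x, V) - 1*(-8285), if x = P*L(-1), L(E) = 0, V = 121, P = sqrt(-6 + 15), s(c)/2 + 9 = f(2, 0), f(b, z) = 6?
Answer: 323347/39 ≈ 8291.0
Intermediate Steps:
s(c) = -6 (s(c) = -18 + 2*6 = -18 + 12 = -6)
P = 3 (P = sqrt(9) = 3)
R = -2/39 (R = 4/(-3 + (-27 - 48)) = 4/(-3 - 75) = 4/(-78) = 4*(-1/78) = -2/39 ≈ -0.051282)
x = 0 (x = 3*0 = 0)
h(k, M) = 232/39 (h(k, M) = -2/39 - 1*(-6) = -2/39 + 6 = 232/39)
h(x, V) - 1*(-8285) = 232/39 - 1*(-8285) = 232/39 + 8285 = 323347/39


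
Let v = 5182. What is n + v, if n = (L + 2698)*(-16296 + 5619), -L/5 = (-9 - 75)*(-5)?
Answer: -6379664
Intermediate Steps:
L = -2100 (L = -5*(-9 - 75)*(-5) = -(-420)*(-5) = -5*420 = -2100)
n = -6384846 (n = (-2100 + 2698)*(-16296 + 5619) = 598*(-10677) = -6384846)
n + v = -6384846 + 5182 = -6379664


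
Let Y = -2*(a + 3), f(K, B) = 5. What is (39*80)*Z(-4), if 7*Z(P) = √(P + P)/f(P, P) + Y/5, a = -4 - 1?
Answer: 2496/7 + 1248*I*√2/7 ≈ 356.57 + 252.13*I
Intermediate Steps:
a = -5
Y = 4 (Y = -2*(-5 + 3) = -2*(-2) = 4)
Z(P) = 4/35 + √2*√P/35 (Z(P) = (√(P + P)/5 + 4/5)/7 = (√(2*P)*(⅕) + 4*(⅕))/7 = ((√2*√P)*(⅕) + ⅘)/7 = (√2*√P/5 + ⅘)/7 = (⅘ + √2*√P/5)/7 = 4/35 + √2*√P/35)
(39*80)*Z(-4) = (39*80)*(4/35 + √2*√(-4)/35) = 3120*(4/35 + √2*(2*I)/35) = 3120*(4/35 + 2*I*√2/35) = 2496/7 + 1248*I*√2/7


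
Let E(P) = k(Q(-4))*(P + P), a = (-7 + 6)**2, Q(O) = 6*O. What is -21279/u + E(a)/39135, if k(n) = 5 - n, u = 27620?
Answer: -166230341/216181740 ≈ -0.76894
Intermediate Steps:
a = 1 (a = (-1)**2 = 1)
E(P) = 58*P (E(P) = (5 - 6*(-4))*(P + P) = (5 - 1*(-24))*(2*P) = (5 + 24)*(2*P) = 29*(2*P) = 58*P)
-21279/u + E(a)/39135 = -21279/27620 + (58*1)/39135 = -21279*1/27620 + 58*(1/39135) = -21279/27620 + 58/39135 = -166230341/216181740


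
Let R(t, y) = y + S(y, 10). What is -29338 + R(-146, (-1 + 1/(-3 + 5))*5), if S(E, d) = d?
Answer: -58661/2 ≈ -29331.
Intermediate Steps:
R(t, y) = 10 + y (R(t, y) = y + 10 = 10 + y)
-29338 + R(-146, (-1 + 1/(-3 + 5))*5) = -29338 + (10 + (-1 + 1/(-3 + 5))*5) = -29338 + (10 + (-1 + 1/2)*5) = -29338 + (10 + (-1 + ½)*5) = -29338 + (10 - ½*5) = -29338 + (10 - 5/2) = -29338 + 15/2 = -58661/2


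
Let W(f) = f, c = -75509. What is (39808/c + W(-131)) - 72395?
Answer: -5476405542/75509 ≈ -72527.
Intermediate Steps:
(39808/c + W(-131)) - 72395 = (39808/(-75509) - 131) - 72395 = (39808*(-1/75509) - 131) - 72395 = (-39808/75509 - 131) - 72395 = -9931487/75509 - 72395 = -5476405542/75509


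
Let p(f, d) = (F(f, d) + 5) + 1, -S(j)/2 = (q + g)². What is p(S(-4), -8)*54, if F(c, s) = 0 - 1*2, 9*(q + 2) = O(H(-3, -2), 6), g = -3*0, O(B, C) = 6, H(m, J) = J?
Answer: 216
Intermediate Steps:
g = 0
q = -4/3 (q = -2 + (⅑)*6 = -2 + ⅔ = -4/3 ≈ -1.3333)
F(c, s) = -2 (F(c, s) = 0 - 2 = -2)
S(j) = -32/9 (S(j) = -2*(-4/3 + 0)² = -2*(-4/3)² = -2*16/9 = -32/9)
p(f, d) = 4 (p(f, d) = (-2 + 5) + 1 = 3 + 1 = 4)
p(S(-4), -8)*54 = 4*54 = 216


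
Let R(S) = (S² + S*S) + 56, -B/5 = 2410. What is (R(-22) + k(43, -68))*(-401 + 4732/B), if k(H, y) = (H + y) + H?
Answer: -2519963422/6025 ≈ -4.1825e+5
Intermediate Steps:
k(H, y) = y + 2*H
B = -12050 (B = -5*2410 = -12050)
R(S) = 56 + 2*S² (R(S) = (S² + S²) + 56 = 2*S² + 56 = 56 + 2*S²)
(R(-22) + k(43, -68))*(-401 + 4732/B) = ((56 + 2*(-22)²) + (-68 + 2*43))*(-401 + 4732/(-12050)) = ((56 + 2*484) + (-68 + 86))*(-401 + 4732*(-1/12050)) = ((56 + 968) + 18)*(-401 - 2366/6025) = (1024 + 18)*(-2418391/6025) = 1042*(-2418391/6025) = -2519963422/6025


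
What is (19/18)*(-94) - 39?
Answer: -1244/9 ≈ -138.22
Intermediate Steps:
(19/18)*(-94) - 39 = -893/9 - 39 = -1244/9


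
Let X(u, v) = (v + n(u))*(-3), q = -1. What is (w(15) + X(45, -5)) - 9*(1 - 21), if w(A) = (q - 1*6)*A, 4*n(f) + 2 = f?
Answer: 231/4 ≈ 57.750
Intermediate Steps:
n(f) = -1/2 + f/4
w(A) = -7*A (w(A) = (-1 - 1*6)*A = (-1 - 6)*A = -7*A)
X(u, v) = 3/2 - 3*v - 3*u/4 (X(u, v) = (v + (-1/2 + u/4))*(-3) = (-1/2 + v + u/4)*(-3) = 3/2 - 3*v - 3*u/4)
(w(15) + X(45, -5)) - 9*(1 - 21) = (-7*15 + (3/2 - 3*(-5) - 3/4*45)) - 9*(1 - 21) = (-105 + (3/2 + 15 - 135/4)) - 9*(-20) = (-105 - 69/4) + 180 = -489/4 + 180 = 231/4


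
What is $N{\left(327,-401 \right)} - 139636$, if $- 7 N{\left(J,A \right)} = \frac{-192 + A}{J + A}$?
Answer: $- \frac{72332041}{518} \approx -1.3964 \cdot 10^{5}$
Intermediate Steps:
$N{\left(J,A \right)} = - \frac{-192 + A}{7 \left(A + J\right)}$ ($N{\left(J,A \right)} = - \frac{\left(-192 + A\right) \frac{1}{J + A}}{7} = - \frac{\left(-192 + A\right) \frac{1}{A + J}}{7} = - \frac{\frac{1}{A + J} \left(-192 + A\right)}{7} = - \frac{-192 + A}{7 \left(A + J\right)}$)
$N{\left(327,-401 \right)} - 139636 = \frac{192 - -401}{7 \left(-401 + 327\right)} - 139636 = \frac{192 + 401}{7 \left(-74\right)} - 139636 = \frac{1}{7} \left(- \frac{1}{74}\right) 593 - 139636 = - \frac{593}{518} - 139636 = - \frac{72332041}{518}$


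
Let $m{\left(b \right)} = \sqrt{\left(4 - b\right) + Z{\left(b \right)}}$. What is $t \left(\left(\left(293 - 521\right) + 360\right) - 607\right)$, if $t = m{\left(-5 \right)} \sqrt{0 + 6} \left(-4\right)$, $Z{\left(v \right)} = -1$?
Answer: $7600 \sqrt{3} \approx 13164.0$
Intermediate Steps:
$m{\left(b \right)} = \sqrt{3 - b}$ ($m{\left(b \right)} = \sqrt{\left(4 - b\right) - 1} = \sqrt{3 - b}$)
$t = - 16 \sqrt{3}$ ($t = \sqrt{3 - -5} \sqrt{0 + 6} \left(-4\right) = \sqrt{3 + 5} \sqrt{6} \left(-4\right) = \sqrt{8} \sqrt{6} \left(-4\right) = 2 \sqrt{2} \sqrt{6} \left(-4\right) = 4 \sqrt{3} \left(-4\right) = - 16 \sqrt{3} \approx -27.713$)
$t \left(\left(\left(293 - 521\right) + 360\right) - 607\right) = - 16 \sqrt{3} \left(\left(\left(293 - 521\right) + 360\right) - 607\right) = - 16 \sqrt{3} \left(\left(-228 + 360\right) - 607\right) = - 16 \sqrt{3} \left(132 - 607\right) = - 16 \sqrt{3} \left(-475\right) = 7600 \sqrt{3}$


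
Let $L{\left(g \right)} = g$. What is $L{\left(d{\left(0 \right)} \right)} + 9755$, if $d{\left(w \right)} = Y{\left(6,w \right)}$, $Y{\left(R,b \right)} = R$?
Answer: $9761$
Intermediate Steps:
$d{\left(w \right)} = 6$
$L{\left(d{\left(0 \right)} \right)} + 9755 = 6 + 9755 = 9761$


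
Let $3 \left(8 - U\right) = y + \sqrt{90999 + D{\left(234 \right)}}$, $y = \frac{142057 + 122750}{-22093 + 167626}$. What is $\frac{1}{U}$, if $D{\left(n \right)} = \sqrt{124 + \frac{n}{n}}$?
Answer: $\frac{1}{\frac{358665}{48511} - \frac{\sqrt{90999 + 5 \sqrt{5}}}{3}} \approx -0.010734$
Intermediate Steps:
$D{\left(n \right)} = 5 \sqrt{5}$ ($D{\left(n \right)} = \sqrt{124 + 1} = \sqrt{125} = 5 \sqrt{5}$)
$y = \frac{88269}{48511}$ ($y = \frac{264807}{145533} = 264807 \cdot \frac{1}{145533} = \frac{88269}{48511} \approx 1.8196$)
$U = \frac{358665}{48511} - \frac{\sqrt{90999 + 5 \sqrt{5}}}{3}$ ($U = 8 - \frac{\frac{88269}{48511} + \sqrt{90999 + 5 \sqrt{5}}}{3} = 8 - \left(\frac{29423}{48511} + \frac{\sqrt{90999 + 5 \sqrt{5}}}{3}\right) = \frac{358665}{48511} - \frac{\sqrt{90999 + 5 \sqrt{5}}}{3} \approx -93.166$)
$\frac{1}{U} = \frac{1}{\frac{358665}{48511} - \frac{\sqrt{90999 + 5 \sqrt{5}}}{3}}$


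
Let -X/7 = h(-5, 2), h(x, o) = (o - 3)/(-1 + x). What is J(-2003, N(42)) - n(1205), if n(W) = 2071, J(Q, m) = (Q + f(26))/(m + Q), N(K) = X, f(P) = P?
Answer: -24891913/12025 ≈ -2070.0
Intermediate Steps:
h(x, o) = (-3 + o)/(-1 + x)
X = -7/6 (X = -7*(-3 + 2)/(-1 - 5) = -7*(-1)/(-6) = -(-7)*(-1)/6 = -7*⅙ = -7/6 ≈ -1.1667)
N(K) = -7/6
J(Q, m) = (26 + Q)/(Q + m) (J(Q, m) = (Q + 26)/(m + Q) = (26 + Q)/(Q + m))
J(-2003, N(42)) - n(1205) = (26 - 2003)/(-2003 - 7/6) - 1*2071 = -1977/(-12025/6) - 2071 = -6/12025*(-1977) - 2071 = 11862/12025 - 2071 = -24891913/12025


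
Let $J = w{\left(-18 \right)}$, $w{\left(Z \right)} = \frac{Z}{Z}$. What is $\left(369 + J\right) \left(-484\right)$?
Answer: $-179080$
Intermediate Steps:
$w{\left(Z \right)} = 1$
$J = 1$
$\left(369 + J\right) \left(-484\right) = \left(369 + 1\right) \left(-484\right) = 370 \left(-484\right) = -179080$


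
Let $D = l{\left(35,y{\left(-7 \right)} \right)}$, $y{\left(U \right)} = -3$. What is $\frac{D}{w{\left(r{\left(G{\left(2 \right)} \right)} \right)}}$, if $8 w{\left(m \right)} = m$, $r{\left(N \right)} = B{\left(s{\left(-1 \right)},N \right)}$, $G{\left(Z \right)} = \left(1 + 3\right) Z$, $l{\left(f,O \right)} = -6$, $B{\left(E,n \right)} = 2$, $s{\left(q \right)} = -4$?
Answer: $-24$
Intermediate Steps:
$G{\left(Z \right)} = 4 Z$
$r{\left(N \right)} = 2$
$w{\left(m \right)} = \frac{m}{8}$
$D = -6$
$\frac{D}{w{\left(r{\left(G{\left(2 \right)} \right)} \right)}} = - \frac{6}{\frac{1}{8} \cdot 2} = - 6 \frac{1}{\frac{1}{4}} = \left(-6\right) 4 = -24$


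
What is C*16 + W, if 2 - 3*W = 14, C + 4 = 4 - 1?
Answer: -20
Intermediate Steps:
C = -1 (C = -4 + (4 - 1) = -4 + 3 = -1)
W = -4 (W = ⅔ - ⅓*14 = ⅔ - 14/3 = -4)
C*16 + W = -1*16 - 4 = -16 - 4 = -20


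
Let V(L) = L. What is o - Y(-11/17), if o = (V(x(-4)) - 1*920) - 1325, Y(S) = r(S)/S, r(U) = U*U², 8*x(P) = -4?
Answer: -1298141/578 ≈ -2245.9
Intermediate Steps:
x(P) = -½ (x(P) = (⅛)*(-4) = -½)
r(U) = U³
Y(S) = S² (Y(S) = S³/S = S²)
o = -4491/2 (o = (-½ - 1*920) - 1325 = (-½ - 920) - 1325 = -1841/2 - 1325 = -4491/2 ≈ -2245.5)
o - Y(-11/17) = -4491/2 - (-11/17)² = -4491/2 - 1*121/289 = -4491/2 - 121/289 = -1298141/578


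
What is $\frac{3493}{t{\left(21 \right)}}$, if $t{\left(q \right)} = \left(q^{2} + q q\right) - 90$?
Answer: $\frac{3493}{792} \approx 4.4104$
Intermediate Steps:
$t{\left(q \right)} = -90 + 2 q^{2}$ ($t{\left(q \right)} = \left(q^{2} + q^{2}\right) - 90 = 2 q^{2} - 90 = -90 + 2 q^{2}$)
$\frac{3493}{t{\left(21 \right)}} = \frac{3493}{-90 + 2 \cdot 21^{2}} = \frac{3493}{-90 + 2 \cdot 441} = \frac{3493}{-90 + 882} = \frac{3493}{792}$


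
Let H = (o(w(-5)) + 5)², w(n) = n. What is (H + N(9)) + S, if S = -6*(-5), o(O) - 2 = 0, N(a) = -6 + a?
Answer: 82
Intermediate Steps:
o(O) = 2 (o(O) = 2 + 0 = 2)
S = 30
H = 49 (H = (2 + 5)² = 7² = 49)
(H + N(9)) + S = (49 + (-6 + 9)) + 30 = (49 + 3) + 30 = 52 + 30 = 82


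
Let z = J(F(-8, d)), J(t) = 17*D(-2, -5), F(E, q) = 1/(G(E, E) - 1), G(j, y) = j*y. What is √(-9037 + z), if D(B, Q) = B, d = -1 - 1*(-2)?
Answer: I*√9071 ≈ 95.242*I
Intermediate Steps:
d = 1 (d = -1 + 2 = 1)
F(E, q) = 1/(-1 + E²) (F(E, q) = 1/(E*E - 1) = 1/(E² - 1) = 1/(-1 + E²))
J(t) = -34 (J(t) = 17*(-2) = -34)
z = -34
√(-9037 + z) = √(-9037 - 34) = √(-9071) = I*√9071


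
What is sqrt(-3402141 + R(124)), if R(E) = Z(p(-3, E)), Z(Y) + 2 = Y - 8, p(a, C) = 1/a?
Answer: I*sqrt(30619362)/3 ≈ 1844.5*I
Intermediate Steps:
Z(Y) = -10 + Y (Z(Y) = -2 + (Y - 8) = -2 + (-8 + Y) = -10 + Y)
R(E) = -31/3 (R(E) = -10 + 1/(-3) = -10 - 1/3 = -31/3)
sqrt(-3402141 + R(124)) = sqrt(-3402141 - 31/3) = sqrt(-10206454/3) = I*sqrt(30619362)/3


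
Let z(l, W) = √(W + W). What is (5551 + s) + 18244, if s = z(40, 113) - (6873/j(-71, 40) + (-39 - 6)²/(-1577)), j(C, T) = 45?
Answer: 559288193/23655 + √226 ≈ 23659.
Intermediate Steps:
z(l, W) = √2*√W (z(l, W) = √(2*W) = √2*√W)
s = -3582532/23655 + √226 (s = √2*√113 - (6873/45 + (-39 - 6)²/(-1577)) = √226 - (6873*(1/45) + (-45)²*(-1/1577)) = √226 - (2291/15 + 2025*(-1/1577)) = √226 - (2291/15 - 2025/1577) = √226 - 1*3582532/23655 = √226 - 3582532/23655 = -3582532/23655 + √226 ≈ -136.42)
(5551 + s) + 18244 = (5551 + (-3582532/23655 + √226)) + 18244 = (127726373/23655 + √226) + 18244 = 559288193/23655 + √226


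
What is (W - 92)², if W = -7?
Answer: 9801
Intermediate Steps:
(W - 92)² = (-7 - 92)² = (-99)² = 9801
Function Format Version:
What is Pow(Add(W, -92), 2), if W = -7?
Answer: 9801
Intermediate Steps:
Pow(Add(W, -92), 2) = Pow(Add(-7, -92), 2) = Pow(-99, 2) = 9801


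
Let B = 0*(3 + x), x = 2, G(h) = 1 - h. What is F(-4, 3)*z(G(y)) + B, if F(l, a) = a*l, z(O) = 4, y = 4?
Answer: -48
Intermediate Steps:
B = 0 (B = 0*(3 + 2) = 0*5 = 0)
F(-4, 3)*z(G(y)) + B = (3*(-4))*4 + 0 = -12*4 + 0 = -48 + 0 = -48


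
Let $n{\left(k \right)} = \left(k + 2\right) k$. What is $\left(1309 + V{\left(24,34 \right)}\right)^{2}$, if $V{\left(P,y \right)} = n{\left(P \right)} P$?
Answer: $265201225$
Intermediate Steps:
$n{\left(k \right)} = k \left(2 + k\right)$ ($n{\left(k \right)} = \left(2 + k\right) k = k \left(2 + k\right)$)
$V{\left(P,y \right)} = P^{2} \left(2 + P\right)$ ($V{\left(P,y \right)} = P \left(2 + P\right) P = P^{2} \left(2 + P\right)$)
$\left(1309 + V{\left(24,34 \right)}\right)^{2} = \left(1309 + 24^{2} \left(2 + 24\right)\right)^{2} = \left(1309 + 576 \cdot 26\right)^{2} = \left(1309 + 14976\right)^{2} = 16285^{2} = 265201225$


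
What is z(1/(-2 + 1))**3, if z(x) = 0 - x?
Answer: 1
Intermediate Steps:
z(x) = -x
z(1/(-2 + 1))**3 = (-1/(-2 + 1))**3 = (-1/(-1))**3 = (-1*(-1))**3 = 1**3 = 1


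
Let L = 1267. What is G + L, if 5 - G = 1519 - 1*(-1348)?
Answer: -1595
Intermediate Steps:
G = -2862 (G = 5 - (1519 - 1*(-1348)) = 5 - (1519 + 1348) = 5 - 1*2867 = 5 - 2867 = -2862)
G + L = -2862 + 1267 = -1595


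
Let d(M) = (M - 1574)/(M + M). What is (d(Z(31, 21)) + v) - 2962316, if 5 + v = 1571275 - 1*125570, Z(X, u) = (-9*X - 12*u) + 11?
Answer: -788639273/520 ≈ -1.5166e+6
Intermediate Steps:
Z(X, u) = 11 - 12*u - 9*X (Z(X, u) = (-12*u - 9*X) + 11 = 11 - 12*u - 9*X)
d(M) = (-1574 + M)/(2*M) (d(M) = (-1574 + M)/((2*M)) = (-1574 + M)*(1/(2*M)) = (-1574 + M)/(2*M))
v = 1445700 (v = -5 + (1571275 - 1*125570) = -5 + (1571275 - 125570) = -5 + 1445705 = 1445700)
(d(Z(31, 21)) + v) - 2962316 = ((-1574 + (11 - 12*21 - 9*31))/(2*(11 - 12*21 - 9*31)) + 1445700) - 2962316 = ((-1574 + (11 - 252 - 279))/(2*(11 - 252 - 279)) + 1445700) - 2962316 = ((1/2)*(-1574 - 520)/(-520) + 1445700) - 2962316 = ((1/2)*(-1/520)*(-2094) + 1445700) - 2962316 = (1047/520 + 1445700) - 2962316 = 751765047/520 - 2962316 = -788639273/520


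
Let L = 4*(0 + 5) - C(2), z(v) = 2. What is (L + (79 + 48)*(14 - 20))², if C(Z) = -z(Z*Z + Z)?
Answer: 547600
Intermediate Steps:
C(Z) = -2 (C(Z) = -1*2 = -2)
L = 22 (L = 4*(0 + 5) - 1*(-2) = 4*5 + 2 = 20 + 2 = 22)
(L + (79 + 48)*(14 - 20))² = (22 + (79 + 48)*(14 - 20))² = (22 + 127*(-6))² = (22 - 762)² = (-740)² = 547600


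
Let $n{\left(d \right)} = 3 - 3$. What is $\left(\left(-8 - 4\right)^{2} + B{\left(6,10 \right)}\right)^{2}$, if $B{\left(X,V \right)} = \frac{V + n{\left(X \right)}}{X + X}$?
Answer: $\frac{755161}{36} \approx 20977.0$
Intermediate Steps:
$n{\left(d \right)} = 0$ ($n{\left(d \right)} = 3 - 3 = 0$)
$B{\left(X,V \right)} = \frac{V}{2 X}$ ($B{\left(X,V \right)} = \frac{V + 0}{X + X} = \frac{V}{2 X}$)
$\left(\left(-8 - 4\right)^{2} + B{\left(6,10 \right)}\right)^{2} = \left(\left(-8 - 4\right)^{2} + \frac{1}{2} \cdot 10 \cdot \frac{1}{6}\right)^{2} = \left(\left(-12\right)^{2} + \frac{1}{2} \cdot 10 \cdot \frac{1}{6}\right)^{2} = \left(144 + \frac{5}{6}\right)^{2} = \left(\frac{869}{6}\right)^{2} = \frac{755161}{36}$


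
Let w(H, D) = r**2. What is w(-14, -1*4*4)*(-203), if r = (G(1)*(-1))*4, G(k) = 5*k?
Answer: -81200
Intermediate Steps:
r = -20 (r = ((5*1)*(-1))*4 = (5*(-1))*4 = -5*4 = -20)
w(H, D) = 400 (w(H, D) = (-20)**2 = 400)
w(-14, -1*4*4)*(-203) = 400*(-203) = -81200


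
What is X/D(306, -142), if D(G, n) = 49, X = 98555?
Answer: 98555/49 ≈ 2011.3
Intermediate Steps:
X/D(306, -142) = 98555/49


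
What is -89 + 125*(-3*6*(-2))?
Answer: 4411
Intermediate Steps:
-89 + 125*(-3*6*(-2)) = -89 + 125*(-18*(-2)) = -89 + 125*36 = -89 + 4500 = 4411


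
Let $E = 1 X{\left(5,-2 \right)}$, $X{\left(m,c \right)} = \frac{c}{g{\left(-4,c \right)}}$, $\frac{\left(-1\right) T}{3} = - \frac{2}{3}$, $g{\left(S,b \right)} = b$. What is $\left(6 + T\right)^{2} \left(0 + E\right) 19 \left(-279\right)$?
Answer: $-339264$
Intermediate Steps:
$T = 2$ ($T = - 3 \left(- \frac{2}{3}\right) = - 3 \left(\left(-2\right) \frac{1}{3}\right) = \left(-3\right) \left(- \frac{2}{3}\right) = 2$)
$X{\left(m,c \right)} = 1$ ($X{\left(m,c \right)} = \frac{c}{c} = 1$)
$E = 1$ ($E = 1 \cdot 1 = 1$)
$\left(6 + T\right)^{2} \left(0 + E\right) 19 \left(-279\right) = \left(6 + 2\right)^{2} \left(0 + 1\right) 19 \left(-279\right) = 8^{2} \cdot 1 \cdot 19 \left(-279\right) = 64 \cdot 1 \cdot 19 \left(-279\right) = 64 \cdot 19 \left(-279\right) = 1216 \left(-279\right) = -339264$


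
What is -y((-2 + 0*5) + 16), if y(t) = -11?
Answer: 11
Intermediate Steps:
-y((-2 + 0*5) + 16) = -1*(-11) = 11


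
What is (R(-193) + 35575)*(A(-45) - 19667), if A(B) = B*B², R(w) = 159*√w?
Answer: -3941425400 - 17615928*I*√193 ≈ -3.9414e+9 - 2.4473e+8*I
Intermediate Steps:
A(B) = B³
(R(-193) + 35575)*(A(-45) - 19667) = (159*√(-193) + 35575)*((-45)³ - 19667) = (159*(I*√193) + 35575)*(-91125 - 19667) = (159*I*√193 + 35575)*(-110792) = (35575 + 159*I*√193)*(-110792) = -3941425400 - 17615928*I*√193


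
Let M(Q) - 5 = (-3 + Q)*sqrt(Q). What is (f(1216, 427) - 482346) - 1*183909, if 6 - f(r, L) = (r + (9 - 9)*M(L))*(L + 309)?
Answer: -1561225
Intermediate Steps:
M(Q) = 5 + sqrt(Q)*(-3 + Q) (M(Q) = 5 + (-3 + Q)*sqrt(Q) = 5 + sqrt(Q)*(-3 + Q))
f(r, L) = 6 - r*(309 + L) (f(r, L) = 6 - (r + (9 - 9)*(5 + L**(3/2) - 3*sqrt(L)))*(L + 309) = 6 - (r + 0*(5 + L**(3/2) - 3*sqrt(L)))*(309 + L) = 6 - (r + 0)*(309 + L) = 6 - r*(309 + L))
(f(1216, 427) - 482346) - 1*183909 = ((6 - 309*1216 - 1*427*1216) - 482346) - 1*183909 = ((6 - 375744 - 519232) - 482346) - 183909 = (-894970 - 482346) - 183909 = -1377316 - 183909 = -1561225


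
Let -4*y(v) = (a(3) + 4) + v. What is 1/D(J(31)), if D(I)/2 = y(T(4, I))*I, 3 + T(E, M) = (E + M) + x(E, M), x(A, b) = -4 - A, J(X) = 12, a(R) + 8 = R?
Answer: -1/24 ≈ -0.041667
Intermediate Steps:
a(R) = -8 + R
T(E, M) = -7 + M (T(E, M) = -3 + ((E + M) + (-4 - E)) = -3 + (-4 + M) = -7 + M)
y(v) = ¼ - v/4 (y(v) = -(((-8 + 3) + 4) + v)/4 = -((-5 + 4) + v)/4 = -(-1 + v)/4 = ¼ - v/4)
D(I) = 2*I*(2 - I/4) (D(I) = 2*((¼ - (-7 + I)/4)*I) = 2*((¼ + (7/4 - I/4))*I) = 2*((2 - I/4)*I) = 2*(I*(2 - I/4)) = 2*I*(2 - I/4))
1/D(J(31)) = 1/((½)*12*(8 - 1*12)) = 1/((½)*12*(8 - 12)) = 1/((½)*12*(-4)) = 1/(-24) = -1/24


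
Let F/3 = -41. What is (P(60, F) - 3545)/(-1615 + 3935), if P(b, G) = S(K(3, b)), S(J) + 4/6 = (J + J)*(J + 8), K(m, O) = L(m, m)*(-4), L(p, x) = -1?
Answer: -10349/6960 ≈ -1.4869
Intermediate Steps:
F = -123 (F = 3*(-41) = -123)
K(m, O) = 4 (K(m, O) = -1*(-4) = 4)
S(J) = -2/3 + 2*J*(8 + J) (S(J) = -2/3 + (J + J)*(J + 8) = -2/3 + (2*J)*(8 + J) = -2/3 + 2*J*(8 + J))
P(b, G) = 286/3 (P(b, G) = -2/3 + 2*4**2 + 16*4 = -2/3 + 2*16 + 64 = -2/3 + 32 + 64 = 286/3)
(P(60, F) - 3545)/(-1615 + 3935) = (286/3 - 3545)/(-1615 + 3935) = -10349/3/2320 = -10349/3*1/2320 = -10349/6960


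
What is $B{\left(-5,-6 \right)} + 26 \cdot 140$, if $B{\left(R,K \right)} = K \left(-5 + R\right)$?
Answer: $3700$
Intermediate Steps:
$B{\left(-5,-6 \right)} + 26 \cdot 140 = - 6 \left(-5 - 5\right) + 26 \cdot 140 = \left(-6\right) \left(-10\right) + 3640 = 60 + 3640 = 3700$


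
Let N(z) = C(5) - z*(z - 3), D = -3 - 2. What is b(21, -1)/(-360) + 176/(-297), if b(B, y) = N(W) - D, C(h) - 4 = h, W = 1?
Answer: -86/135 ≈ -0.63704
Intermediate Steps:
C(h) = 4 + h
D = -5
N(z) = 9 - z*(-3 + z) (N(z) = (4 + 5) - z*(z - 3) = 9 - z*(-3 + z))
b(B, y) = 16 (b(B, y) = (9 - 1*1² + 3*1) - 1*(-5) = (9 - 1*1 + 3) + 5 = (9 - 1 + 3) + 5 = 11 + 5 = 16)
b(21, -1)/(-360) + 176/(-297) = 16/(-360) + 176/(-297) = 16*(-1/360) + 176*(-1/297) = -2/45 - 16/27 = -86/135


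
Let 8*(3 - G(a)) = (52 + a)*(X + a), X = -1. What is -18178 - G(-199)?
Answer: -14506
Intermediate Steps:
G(a) = 3 - (-1 + a)*(52 + a)/8 (G(a) = 3 - (52 + a)*(-1 + a)/8 = 3 - (-1 + a)*(52 + a)/8)
-18178 - G(-199) = -18178 - (19/2 - 51/8*(-199) - 1/8*(-199)**2) = -18178 - (19/2 + 10149/8 - 1/8*39601) = -18178 - (19/2 + 10149/8 - 39601/8) = -18178 - 1*(-3672) = -18178 + 3672 = -14506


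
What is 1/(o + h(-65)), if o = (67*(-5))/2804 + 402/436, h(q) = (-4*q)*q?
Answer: -305636/5165003113 ≈ -5.9174e-5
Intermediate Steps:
h(q) = -4*q**2
o = 245287/305636 (o = -335*1/2804 + 402*(1/436) = -335/2804 + 201/218 = 245287/305636 ≈ 0.80255)
1/(o + h(-65)) = 1/(245287/305636 - 4*(-65)**2) = 1/(245287/305636 - 4*4225) = 1/(245287/305636 - 16900) = 1/(-5165003113/305636) = -305636/5165003113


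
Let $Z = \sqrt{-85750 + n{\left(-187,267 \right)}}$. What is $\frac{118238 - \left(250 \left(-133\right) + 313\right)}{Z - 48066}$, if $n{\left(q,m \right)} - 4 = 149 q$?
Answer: $- \frac{1453275510}{462090793} - \frac{30235 i \sqrt{113609}}{462090793} \approx -3.145 - 0.022054 i$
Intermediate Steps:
$n{\left(q,m \right)} = 4 + 149 q$
$Z = i \sqrt{113609}$ ($Z = \sqrt{-85750 + \left(4 + 149 \left(-187\right)\right)} = \sqrt{-85750 + \left(4 - 27863\right)} = \sqrt{-85750 - 27859} = \sqrt{-113609} = i \sqrt{113609} \approx 337.06 i$)
$\frac{118238 - \left(250 \left(-133\right) + 313\right)}{Z - 48066} = \frac{118238 - \left(250 \left(-133\right) + 313\right)}{i \sqrt{113609} - 48066} = \frac{118238 - \left(-33250 + 313\right)}{-48066 + i \sqrt{113609}} = \frac{118238 - -32937}{-48066 + i \sqrt{113609}} = \frac{118238 + 32937}{-48066 + i \sqrt{113609}} = \frac{151175}{-48066 + i \sqrt{113609}}$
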